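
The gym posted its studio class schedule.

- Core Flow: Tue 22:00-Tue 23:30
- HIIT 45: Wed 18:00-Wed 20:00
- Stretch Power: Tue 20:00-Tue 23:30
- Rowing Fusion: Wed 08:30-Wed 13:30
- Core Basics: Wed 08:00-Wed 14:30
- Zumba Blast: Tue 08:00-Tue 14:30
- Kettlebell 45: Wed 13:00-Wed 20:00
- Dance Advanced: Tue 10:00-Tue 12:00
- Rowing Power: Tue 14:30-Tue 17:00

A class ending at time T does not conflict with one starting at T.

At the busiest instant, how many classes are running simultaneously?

Sort all start/end points and keep a running count:
Tue 08:00 start Zumba Blast → 1
Tue 10:00 start Dance Advanced → 2
Tue 12:00 end Dance Advanced → 1
Tue 14:30 end Zumba Blast → 0
Tue 14:30 start Rowing Power → 1
Tue 17:00 end Rowing Power → 0
Tue 20:00 start Stretch Power → 1
Tue 22:00 start Core Flow → 2
Tue 23:30 end Core Flow → 1
Tue 23:30 end Stretch Power → 0
Wed 08:00 start Core Basics → 1
Wed 08:30 start Rowing Fusion → 2
Wed 13:00 start Kettlebell 45 → 3
Wed 13:30 end Rowing Fusion → 2
Wed 14:30 end Core Basics → 1
Wed 18:00 start HIIT 45 → 2
Wed 20:00 end HIIT 45 → 1
Wed 20:00 end Kettlebell 45 → 0
Peak is 3, at Wed 13:00 (Core Basics, Kettlebell 45, Rowing Fusion).

3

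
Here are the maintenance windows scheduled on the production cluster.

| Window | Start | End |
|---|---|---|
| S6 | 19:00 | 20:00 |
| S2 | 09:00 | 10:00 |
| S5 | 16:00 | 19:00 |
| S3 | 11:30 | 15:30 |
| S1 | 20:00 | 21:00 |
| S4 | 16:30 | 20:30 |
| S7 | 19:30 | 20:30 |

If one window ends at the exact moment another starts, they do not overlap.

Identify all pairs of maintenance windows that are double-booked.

S1 & S4, S1 & S7, S4 & S5, S4 & S6, S4 & S7, S6 & S7

Check each pair: they overlap iff neither finishes before the other starts.
Sorted by start: S2, S3, S5, S4, S6, S7, S1.
S3 starts after S2 ends; S2 is clear from here.
S5 starts after S3 ends; S3 is clear from here.
S4 starts before S5 ends → S5 and S4 overlap.
S6 starts exactly when S5 ends (back-to-back, no overlap); S5 is clear from here.
S6 starts before S4 ends → S4 and S6 overlap.
S7 starts before S4 ends → S4 and S7 overlap.
S1 starts before S4 ends → S4 and S1 overlap.
S7 starts before S6 ends → S6 and S7 overlap.
S1 starts exactly when S6 ends (back-to-back, no overlap).
S1 starts before S7 ends → S7 and S1 overlap.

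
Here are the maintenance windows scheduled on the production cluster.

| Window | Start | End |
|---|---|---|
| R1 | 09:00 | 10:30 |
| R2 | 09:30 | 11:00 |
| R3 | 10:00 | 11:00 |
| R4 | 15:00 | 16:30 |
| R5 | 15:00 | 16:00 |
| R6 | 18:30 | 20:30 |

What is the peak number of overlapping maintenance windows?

Sort all start/end points and keep a running count:
09:00 start R1 → 1
09:30 start R2 → 2
10:00 start R3 → 3
10:30 end R1 → 2
11:00 end R2 → 1
11:00 end R3 → 0
15:00 start R4 → 1
15:00 start R5 → 2
16:00 end R5 → 1
16:30 end R4 → 0
18:30 start R6 → 1
20:30 end R6 → 0
Peak is 3, at 10:00 (R1, R2, R3).

3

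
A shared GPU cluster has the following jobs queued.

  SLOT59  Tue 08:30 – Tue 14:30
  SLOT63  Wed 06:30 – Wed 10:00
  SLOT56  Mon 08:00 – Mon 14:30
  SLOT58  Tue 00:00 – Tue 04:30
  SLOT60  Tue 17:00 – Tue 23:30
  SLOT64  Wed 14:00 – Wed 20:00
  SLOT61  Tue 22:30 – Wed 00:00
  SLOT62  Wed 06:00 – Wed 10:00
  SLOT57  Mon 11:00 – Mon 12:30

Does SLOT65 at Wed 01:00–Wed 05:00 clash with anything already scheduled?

SLOT56: ends Mon 14:30 at or before SLOT65 starts Wed 01:00 → clear.
SLOT57: ends Mon 12:30 at or before SLOT65 starts Wed 01:00 → clear.
SLOT58: ends Tue 04:30 at or before SLOT65 starts Wed 01:00 → clear.
SLOT59: ends Tue 14:30 at or before SLOT65 starts Wed 01:00 → clear.
SLOT60: ends Tue 23:30 at or before SLOT65 starts Wed 01:00 → clear.
SLOT61: ends Wed 00:00 at or before SLOT65 starts Wed 01:00 → clear.
SLOT62: starts Wed 06:00 at or after SLOT65 ends Wed 05:00 → clear.
SLOT63: starts Wed 06:30 at or after SLOT65 ends Wed 05:00 → clear.
SLOT64: starts Wed 14:00 at or after SLOT65 ends Wed 05:00 → clear.

No — it doesn't clash with anything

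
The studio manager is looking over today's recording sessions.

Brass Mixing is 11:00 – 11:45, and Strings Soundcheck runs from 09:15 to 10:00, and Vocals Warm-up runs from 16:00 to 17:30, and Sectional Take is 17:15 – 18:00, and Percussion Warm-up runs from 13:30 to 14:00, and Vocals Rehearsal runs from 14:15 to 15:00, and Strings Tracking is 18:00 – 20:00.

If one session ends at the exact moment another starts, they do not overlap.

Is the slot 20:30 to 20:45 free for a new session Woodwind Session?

Strings Soundcheck: ends 10:00 at or before Woodwind Session starts 20:30 → clear.
Brass Mixing: ends 11:45 at or before Woodwind Session starts 20:30 → clear.
Percussion Warm-up: ends 14:00 at or before Woodwind Session starts 20:30 → clear.
Vocals Rehearsal: ends 15:00 at or before Woodwind Session starts 20:30 → clear.
Vocals Warm-up: ends 17:30 at or before Woodwind Session starts 20:30 → clear.
Sectional Take: ends 18:00 at or before Woodwind Session starts 20:30 → clear.
Strings Tracking: ends 20:00 at or before Woodwind Session starts 20:30 → clear.

Yes — the slot is free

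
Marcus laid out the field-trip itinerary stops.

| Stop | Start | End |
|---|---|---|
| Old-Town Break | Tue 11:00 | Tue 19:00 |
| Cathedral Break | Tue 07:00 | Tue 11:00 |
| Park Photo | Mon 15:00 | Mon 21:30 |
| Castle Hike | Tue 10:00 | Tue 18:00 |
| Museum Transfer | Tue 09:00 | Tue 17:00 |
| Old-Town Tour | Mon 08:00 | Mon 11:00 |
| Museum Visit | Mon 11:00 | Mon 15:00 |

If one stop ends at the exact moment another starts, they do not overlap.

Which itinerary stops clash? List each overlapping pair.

Castle Hike & Cathedral Break, Castle Hike & Museum Transfer, Castle Hike & Old-Town Break, Cathedral Break & Museum Transfer, Museum Transfer & Old-Town Break

Sorted by start: Old-Town Tour, Museum Visit, Park Photo, Cathedral Break, Museum Transfer, Castle Hike, Old-Town Break.
Museum Visit starts exactly when Old-Town Tour ends (back-to-back, no overlap) — done with Old-Town Tour.
Park Photo starts exactly when Museum Visit ends (back-to-back, no overlap) — done with Museum Visit.
Cathedral Break starts after Park Photo ends — done with Park Photo.
Museum Transfer starts before Cathedral Break ends → Cathedral Break and Museum Transfer overlap.
Castle Hike starts before Cathedral Break ends → Cathedral Break and Castle Hike overlap.
Old-Town Break starts exactly when Cathedral Break ends (back-to-back, no overlap).
Castle Hike starts before Museum Transfer ends → Museum Transfer and Castle Hike overlap.
Old-Town Break starts before Museum Transfer ends → Museum Transfer and Old-Town Break overlap.
Old-Town Break starts before Castle Hike ends → Castle Hike and Old-Town Break overlap.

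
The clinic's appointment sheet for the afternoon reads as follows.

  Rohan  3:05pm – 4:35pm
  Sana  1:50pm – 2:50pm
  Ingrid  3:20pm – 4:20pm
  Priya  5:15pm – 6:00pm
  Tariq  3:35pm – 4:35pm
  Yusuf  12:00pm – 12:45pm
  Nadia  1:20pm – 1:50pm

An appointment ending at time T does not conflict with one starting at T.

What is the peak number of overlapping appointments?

Sweep the timeline, counting +1 at each start and −1 at each end (ends before starts at a tie):
12:00pm start Yusuf → 1
12:45pm end Yusuf → 0
1:20pm start Nadia → 1
1:50pm end Nadia → 0
1:50pm start Sana → 1
2:50pm end Sana → 0
3:05pm start Rohan → 1
3:20pm start Ingrid → 2
3:35pm start Tariq → 3
4:20pm end Ingrid → 2
4:35pm end Rohan → 1
4:35pm end Tariq → 0
5:15pm start Priya → 1
6:00pm end Priya → 0
Peak is 3, at 3:35pm (Ingrid, Rohan, Tariq).

3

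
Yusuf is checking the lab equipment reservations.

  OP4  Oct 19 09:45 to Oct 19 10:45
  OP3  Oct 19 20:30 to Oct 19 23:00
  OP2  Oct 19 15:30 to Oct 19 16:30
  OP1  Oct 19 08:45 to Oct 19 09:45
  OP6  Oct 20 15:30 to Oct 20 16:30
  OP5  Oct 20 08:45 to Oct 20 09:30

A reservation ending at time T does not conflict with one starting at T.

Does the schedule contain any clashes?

No

Check each pair: they overlap iff neither finishes before the other starts.
Sorted by start: OP1, OP4, OP2, OP3, OP5, OP6.
OP4 starts exactly when OP1 ends (back-to-back, no overlap) — done with OP1.
OP2 starts after OP4 ends — done with OP4.
OP3 starts after OP2 ends — done with OP2.
OP5 starts after OP3 ends — done with OP3.
OP6 starts after OP5 ends.
Every pair is clear; the schedule has no overlaps.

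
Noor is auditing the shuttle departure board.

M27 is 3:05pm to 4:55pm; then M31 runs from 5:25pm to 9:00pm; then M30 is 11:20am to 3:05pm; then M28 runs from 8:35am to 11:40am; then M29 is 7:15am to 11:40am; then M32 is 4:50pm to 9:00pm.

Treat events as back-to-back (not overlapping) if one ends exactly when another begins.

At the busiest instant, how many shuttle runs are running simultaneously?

Sweep the timeline, counting +1 at each start and −1 at each end (ends before starts at a tie):
7:15am start M29 → 1
8:35am start M28 → 2
11:20am start M30 → 3
11:40am end M28 → 2
11:40am end M29 → 1
3:05pm end M30 → 0
3:05pm start M27 → 1
4:50pm start M32 → 2
4:55pm end M27 → 1
5:25pm start M31 → 2
9:00pm end M31 → 1
9:00pm end M32 → 0
Peak is 3, at 11:20am (M28, M29, M30).

3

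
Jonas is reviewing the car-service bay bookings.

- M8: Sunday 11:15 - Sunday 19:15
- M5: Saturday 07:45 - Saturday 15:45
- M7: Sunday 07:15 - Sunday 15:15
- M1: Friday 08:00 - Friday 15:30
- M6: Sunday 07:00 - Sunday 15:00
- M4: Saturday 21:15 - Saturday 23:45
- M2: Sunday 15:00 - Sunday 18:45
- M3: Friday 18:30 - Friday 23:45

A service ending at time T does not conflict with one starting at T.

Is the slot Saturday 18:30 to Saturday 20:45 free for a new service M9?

Yes — the slot is free

M1: ends Friday 15:30 at or before M9 starts Saturday 18:30 → clear.
M3: ends Friday 23:45 at or before M9 starts Saturday 18:30 → clear.
M5: ends Saturday 15:45 at or before M9 starts Saturday 18:30 → clear.
M4: starts Saturday 21:15 at or after M9 ends Saturday 20:45 → clear.
M6: starts Sunday 07:00 at or after M9 ends Saturday 20:45 → clear.
M7: starts Sunday 07:15 at or after M9 ends Saturday 20:45 → clear.
M8: starts Sunday 11:15 at or after M9 ends Saturday 20:45 → clear.
M2: starts Sunday 15:00 at or after M9 ends Saturday 20:45 → clear.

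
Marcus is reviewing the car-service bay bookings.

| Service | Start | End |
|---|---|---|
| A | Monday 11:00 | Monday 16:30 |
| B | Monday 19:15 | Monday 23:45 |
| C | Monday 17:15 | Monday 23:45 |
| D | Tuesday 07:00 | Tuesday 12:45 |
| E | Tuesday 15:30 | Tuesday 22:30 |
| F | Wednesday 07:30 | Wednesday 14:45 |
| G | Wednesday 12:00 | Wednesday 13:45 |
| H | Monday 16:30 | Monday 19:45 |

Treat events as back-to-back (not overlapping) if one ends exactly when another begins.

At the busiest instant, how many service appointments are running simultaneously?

3

Sweep the timeline, counting +1 at each start and −1 at each end (ends before starts at a tie):
Monday 11:00 start A → 1
Monday 16:30 end A → 0
Monday 16:30 start H → 1
Monday 17:15 start C → 2
Monday 19:15 start B → 3
Monday 19:45 end H → 2
Monday 23:45 end B → 1
Monday 23:45 end C → 0
Tuesday 07:00 start D → 1
Tuesday 12:45 end D → 0
Tuesday 15:30 start E → 1
Tuesday 22:30 end E → 0
Wednesday 07:30 start F → 1
Wednesday 12:00 start G → 2
Wednesday 13:45 end G → 1
Wednesday 14:45 end F → 0
Peak is 3, at Monday 19:15 (B, C, H).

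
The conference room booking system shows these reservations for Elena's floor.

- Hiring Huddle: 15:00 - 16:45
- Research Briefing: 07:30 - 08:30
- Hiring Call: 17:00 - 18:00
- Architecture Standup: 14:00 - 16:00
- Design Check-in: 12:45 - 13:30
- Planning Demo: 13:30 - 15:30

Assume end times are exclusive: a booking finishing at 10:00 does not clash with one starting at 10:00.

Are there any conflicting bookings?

Two intervals overlap when each starts before the other ends.
Sorted by start: Research Briefing, Design Check-in, Planning Demo, Architecture Standup, Hiring Huddle, Hiring Call.
Design Check-in starts after Research Briefing ends; Research Briefing is clear from here.
Planning Demo starts exactly when Design Check-in ends (back-to-back, no overlap); Design Check-in is clear from here.
Architecture Standup starts before Planning Demo ends → Planning Demo and Architecture Standup overlap.
That's a conflict, so the schedule is not conflict-free.

Yes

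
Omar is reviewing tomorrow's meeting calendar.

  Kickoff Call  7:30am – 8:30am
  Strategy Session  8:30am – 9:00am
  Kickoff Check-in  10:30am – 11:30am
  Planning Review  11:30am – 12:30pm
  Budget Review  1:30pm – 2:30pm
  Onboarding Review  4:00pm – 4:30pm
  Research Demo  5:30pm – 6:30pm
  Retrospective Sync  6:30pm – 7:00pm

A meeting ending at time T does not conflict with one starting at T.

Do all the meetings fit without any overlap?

Check each pair: they overlap iff neither finishes before the other starts.
Sorted by start: Kickoff Call, Strategy Session, Kickoff Check-in, Planning Review, Budget Review, Onboarding Review, Research Demo, Retrospective Sync.
Strategy Session starts exactly when Kickoff Call ends (back-to-back, no overlap), so Kickoff Call has no further overlaps.
Kickoff Check-in starts after Strategy Session ends, so Strategy Session has no further overlaps.
Planning Review starts exactly when Kickoff Check-in ends (back-to-back, no overlap), so Kickoff Check-in has no further overlaps.
Budget Review starts after Planning Review ends, so Planning Review has no further overlaps.
Onboarding Review starts after Budget Review ends, so Budget Review has no further overlaps.
Research Demo starts after Onboarding Review ends, so Onboarding Review has no further overlaps.
Retrospective Sync starts exactly when Research Demo ends (back-to-back, no overlap).
Every pair is clear; the schedule has no overlaps.

Yes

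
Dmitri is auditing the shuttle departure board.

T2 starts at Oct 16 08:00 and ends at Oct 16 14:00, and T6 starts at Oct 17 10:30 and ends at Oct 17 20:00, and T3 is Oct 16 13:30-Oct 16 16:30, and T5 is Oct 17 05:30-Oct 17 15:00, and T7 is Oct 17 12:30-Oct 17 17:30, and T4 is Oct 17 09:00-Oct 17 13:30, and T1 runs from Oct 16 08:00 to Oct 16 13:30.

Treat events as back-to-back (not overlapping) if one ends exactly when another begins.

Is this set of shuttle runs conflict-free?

No

Sorted by start: T1, T2, T3, T5, T4, T6, T7.
T2 starts before T1 ends → T1 and T2 overlap.
That's a conflict, so the schedule is not conflict-free.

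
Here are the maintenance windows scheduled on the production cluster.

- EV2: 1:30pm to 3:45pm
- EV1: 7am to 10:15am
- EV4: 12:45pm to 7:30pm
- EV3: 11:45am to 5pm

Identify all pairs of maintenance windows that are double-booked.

EV2 & EV3, EV2 & EV4, EV3 & EV4

Two intervals overlap when each starts before the other ends.
Sorted by start: EV1, EV3, EV4, EV2.
EV3 starts after EV1 ends, so EV1 has no further overlaps.
EV4 starts before EV3 ends → EV3 and EV4 overlap.
EV2 starts before EV3 ends → EV3 and EV2 overlap.
EV2 starts before EV4 ends → EV4 and EV2 overlap.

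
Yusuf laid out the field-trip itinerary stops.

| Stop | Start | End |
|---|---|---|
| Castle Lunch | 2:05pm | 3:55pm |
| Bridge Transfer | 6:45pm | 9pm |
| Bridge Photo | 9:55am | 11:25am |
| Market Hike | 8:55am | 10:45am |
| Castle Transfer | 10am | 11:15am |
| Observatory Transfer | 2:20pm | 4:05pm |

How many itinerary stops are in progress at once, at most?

3

Walk through starts and ends in time order (an end at T is processed before a start at T):
8:55am start Market Hike → 1
9:55am start Bridge Photo → 2
10am start Castle Transfer → 3
10:45am end Market Hike → 2
11:15am end Castle Transfer → 1
11:25am end Bridge Photo → 0
2:05pm start Castle Lunch → 1
2:20pm start Observatory Transfer → 2
3:55pm end Castle Lunch → 1
4:05pm end Observatory Transfer → 0
6:45pm start Bridge Transfer → 1
9pm end Bridge Transfer → 0
Peak is 3, at 10am (Bridge Photo, Castle Transfer, Market Hike).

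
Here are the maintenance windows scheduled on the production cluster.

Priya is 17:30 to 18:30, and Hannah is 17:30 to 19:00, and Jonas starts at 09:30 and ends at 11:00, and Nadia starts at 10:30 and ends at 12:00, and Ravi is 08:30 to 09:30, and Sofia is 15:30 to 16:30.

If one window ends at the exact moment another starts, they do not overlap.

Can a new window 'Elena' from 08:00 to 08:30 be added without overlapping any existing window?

Ravi: starts 08:30 at or after Elena ends 08:30 → clear.
Jonas: starts 09:30 at or after Elena ends 08:30 → clear.
Nadia: starts 10:30 at or after Elena ends 08:30 → clear.
Sofia: starts 15:30 at or after Elena ends 08:30 → clear.
Hannah: starts 17:30 at or after Elena ends 08:30 → clear.
Priya: starts 17:30 at or after Elena ends 08:30 → clear.

Yes — the slot is free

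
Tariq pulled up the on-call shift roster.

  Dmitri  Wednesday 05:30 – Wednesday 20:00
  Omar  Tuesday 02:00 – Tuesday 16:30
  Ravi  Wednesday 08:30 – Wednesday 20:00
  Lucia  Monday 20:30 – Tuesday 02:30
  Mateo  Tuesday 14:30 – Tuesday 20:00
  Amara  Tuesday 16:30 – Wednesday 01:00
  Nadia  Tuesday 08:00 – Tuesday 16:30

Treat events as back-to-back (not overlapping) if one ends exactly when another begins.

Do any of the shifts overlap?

Check each pair: they overlap iff neither finishes before the other starts.
Sorted by start: Lucia, Omar, Nadia, Mateo, Amara, Dmitri, Ravi.
Omar starts before Lucia ends → Lucia and Omar overlap.
That's a conflict, so the schedule is not conflict-free.

Yes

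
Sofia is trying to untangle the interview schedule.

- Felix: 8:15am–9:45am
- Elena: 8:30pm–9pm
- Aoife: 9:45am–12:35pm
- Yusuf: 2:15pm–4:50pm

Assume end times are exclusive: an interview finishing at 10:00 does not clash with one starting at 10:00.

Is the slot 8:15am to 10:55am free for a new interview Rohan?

No — it overlaps Aoife, Felix

Felix: starts 8:15am before Rohan ends 10:55am, and ends 9:45am after Rohan starts 8:15am → overlap.
Aoife: starts 9:45am before Rohan ends 10:55am, and ends 12:35pm after Rohan starts 8:15am → overlap.
Yusuf: starts 2:15pm at or after Rohan ends 10:55am → clear.
Elena: starts 8:30pm at or after Rohan ends 10:55am → clear.
Rohan overlaps Felix, Aoife.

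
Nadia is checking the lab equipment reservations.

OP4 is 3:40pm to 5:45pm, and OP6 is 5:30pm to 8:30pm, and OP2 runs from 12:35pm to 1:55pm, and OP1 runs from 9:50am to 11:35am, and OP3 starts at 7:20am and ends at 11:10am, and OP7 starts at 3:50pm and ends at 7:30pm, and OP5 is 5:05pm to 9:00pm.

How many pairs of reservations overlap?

7

Sorted by start: OP3, OP1, OP2, OP4, OP7, OP5, OP6.
OP1 starts before OP3 ends → OP3 and OP1 overlap.
OP2 starts after OP3 ends, so nothing later overlaps OP3 either.
OP2 starts after OP1 ends, so nothing later overlaps OP1 either.
OP4 starts after OP2 ends, so nothing later overlaps OP2 either.
OP7 starts before OP4 ends → OP4 and OP7 overlap.
OP5 starts before OP4 ends → OP4 and OP5 overlap.
OP6 starts before OP4 ends → OP4 and OP6 overlap.
OP5 starts before OP7 ends → OP7 and OP5 overlap.
OP6 starts before OP7 ends → OP7 and OP6 overlap.
OP6 starts before OP5 ends → OP5 and OP6 overlap.
Overlapping pairs: OP1 & OP3, OP4 & OP5, OP4 & OP6, OP4 & OP7, OP5 & OP6, OP5 & OP7, OP6 & OP7 — 7 in total.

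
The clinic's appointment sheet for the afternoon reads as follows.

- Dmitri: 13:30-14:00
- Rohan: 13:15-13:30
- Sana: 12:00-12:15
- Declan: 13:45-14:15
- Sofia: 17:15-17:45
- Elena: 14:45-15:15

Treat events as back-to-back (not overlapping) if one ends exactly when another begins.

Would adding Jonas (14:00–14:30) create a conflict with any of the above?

Yes — it overlaps Declan

Sana: ends 12:15 at or before Jonas starts 14:00 → clear.
Rohan: ends 13:30 at or before Jonas starts 14:00 → clear.
Dmitri: ends 14:00 at or before Jonas starts 14:00 → clear.
Declan: starts 13:45 before Jonas ends 14:30, and ends 14:15 after Jonas starts 14:00 → overlap.
Elena: starts 14:45 at or after Jonas ends 14:30 → clear.
Sofia: starts 17:15 at or after Jonas ends 14:30 → clear.
Jonas overlaps Declan.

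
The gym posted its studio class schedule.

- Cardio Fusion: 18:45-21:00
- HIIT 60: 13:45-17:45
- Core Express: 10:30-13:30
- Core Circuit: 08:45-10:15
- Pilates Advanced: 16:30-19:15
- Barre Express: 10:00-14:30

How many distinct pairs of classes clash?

5

Sorted by start: Core Circuit, Barre Express, Core Express, HIIT 60, Pilates Advanced, Cardio Fusion.
Barre Express starts before Core Circuit ends → Core Circuit and Barre Express overlap.
Core Express starts after Core Circuit ends — done with Core Circuit.
Core Express starts before Barre Express ends → Barre Express and Core Express overlap.
HIIT 60 starts before Barre Express ends → Barre Express and HIIT 60 overlap.
Pilates Advanced starts after Barre Express ends — done with Barre Express.
HIIT 60 starts after Core Express ends — done with Core Express.
Pilates Advanced starts before HIIT 60 ends → HIIT 60 and Pilates Advanced overlap.
Cardio Fusion starts after HIIT 60 ends.
Cardio Fusion starts before Pilates Advanced ends → Pilates Advanced and Cardio Fusion overlap.
Overlapping pairs: Barre Express & Core Circuit, Barre Express & Core Express, Barre Express & HIIT 60, Cardio Fusion & Pilates Advanced, HIIT 60 & Pilates Advanced — 5 in total.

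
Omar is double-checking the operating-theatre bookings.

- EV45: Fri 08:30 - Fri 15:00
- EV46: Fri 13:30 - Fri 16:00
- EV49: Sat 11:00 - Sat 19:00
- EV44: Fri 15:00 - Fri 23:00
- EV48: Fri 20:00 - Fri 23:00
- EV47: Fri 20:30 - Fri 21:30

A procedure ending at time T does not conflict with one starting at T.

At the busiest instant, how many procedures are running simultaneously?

Sweep the timeline, counting +1 at each start and −1 at each end (ends before starts at a tie):
Fri 08:30 start EV45 → 1
Fri 13:30 start EV46 → 2
Fri 15:00 end EV45 → 1
Fri 15:00 start EV44 → 2
Fri 16:00 end EV46 → 1
Fri 20:00 start EV48 → 2
Fri 20:30 start EV47 → 3
Fri 21:30 end EV47 → 2
Fri 23:00 end EV44 → 1
Fri 23:00 end EV48 → 0
Sat 11:00 start EV49 → 1
Sat 19:00 end EV49 → 0
Peak is 3, at Fri 20:30 (EV44, EV47, EV48).

3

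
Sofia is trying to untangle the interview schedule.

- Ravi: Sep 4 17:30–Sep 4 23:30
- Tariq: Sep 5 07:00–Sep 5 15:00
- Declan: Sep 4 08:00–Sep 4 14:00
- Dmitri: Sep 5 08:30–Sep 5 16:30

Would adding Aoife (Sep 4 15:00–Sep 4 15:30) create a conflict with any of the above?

No — it doesn't clash with anything

Declan: ends Sep 4 14:00 at or before Aoife starts Sep 4 15:00 → clear.
Ravi: starts Sep 4 17:30 at or after Aoife ends Sep 4 15:30 → clear.
Tariq: starts Sep 5 07:00 at or after Aoife ends Sep 4 15:30 → clear.
Dmitri: starts Sep 5 08:30 at or after Aoife ends Sep 4 15:30 → clear.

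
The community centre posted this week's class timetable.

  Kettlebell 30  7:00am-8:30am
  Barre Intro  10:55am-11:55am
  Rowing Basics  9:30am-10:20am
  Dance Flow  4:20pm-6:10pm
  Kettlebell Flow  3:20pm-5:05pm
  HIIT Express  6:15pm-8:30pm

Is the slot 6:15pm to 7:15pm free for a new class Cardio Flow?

Kettlebell 30: ends 8:30am at or before Cardio Flow starts 6:15pm → clear.
Rowing Basics: ends 10:20am at or before Cardio Flow starts 6:15pm → clear.
Barre Intro: ends 11:55am at or before Cardio Flow starts 6:15pm → clear.
Kettlebell Flow: ends 5:05pm at or before Cardio Flow starts 6:15pm → clear.
Dance Flow: ends 6:10pm at or before Cardio Flow starts 6:15pm → clear.
HIIT Express: starts 6:15pm before Cardio Flow ends 7:15pm, and ends 8:30pm after Cardio Flow starts 6:15pm → overlap.
Cardio Flow overlaps HIIT Express.

No — it overlaps HIIT Express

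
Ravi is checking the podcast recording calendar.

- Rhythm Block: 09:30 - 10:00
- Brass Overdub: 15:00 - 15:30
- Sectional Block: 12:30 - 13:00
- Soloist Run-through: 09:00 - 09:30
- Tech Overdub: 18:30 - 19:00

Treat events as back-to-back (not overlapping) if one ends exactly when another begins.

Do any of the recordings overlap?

No

Two intervals overlap when each starts before the other ends.
Sorted by start: Soloist Run-through, Rhythm Block, Sectional Block, Brass Overdub, Tech Overdub.
Rhythm Block starts exactly when Soloist Run-through ends (back-to-back, no overlap), so nothing later overlaps Soloist Run-through either.
Sectional Block starts after Rhythm Block ends, so nothing later overlaps Rhythm Block either.
Brass Overdub starts after Sectional Block ends, so nothing later overlaps Sectional Block either.
Tech Overdub starts after Brass Overdub ends.
Every pair is clear; the schedule has no overlaps.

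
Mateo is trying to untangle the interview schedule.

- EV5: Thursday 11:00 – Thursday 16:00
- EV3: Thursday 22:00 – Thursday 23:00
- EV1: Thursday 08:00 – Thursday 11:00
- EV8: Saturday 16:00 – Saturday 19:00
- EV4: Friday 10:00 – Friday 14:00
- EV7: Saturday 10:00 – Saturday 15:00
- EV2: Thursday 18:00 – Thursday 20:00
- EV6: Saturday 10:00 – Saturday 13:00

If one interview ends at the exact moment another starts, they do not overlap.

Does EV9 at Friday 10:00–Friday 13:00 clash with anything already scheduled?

Yes — it overlaps EV4

EV1: ends Thursday 11:00 at or before EV9 starts Friday 10:00 → clear.
EV5: ends Thursday 16:00 at or before EV9 starts Friday 10:00 → clear.
EV2: ends Thursday 20:00 at or before EV9 starts Friday 10:00 → clear.
EV3: ends Thursday 23:00 at or before EV9 starts Friday 10:00 → clear.
EV4: starts Friday 10:00 before EV9 ends Friday 13:00, and ends Friday 14:00 after EV9 starts Friday 10:00 → overlap.
EV6: starts Saturday 10:00 at or after EV9 ends Friday 13:00 → clear.
EV7: starts Saturday 10:00 at or after EV9 ends Friday 13:00 → clear.
EV8: starts Saturday 16:00 at or after EV9 ends Friday 13:00 → clear.
EV9 overlaps EV4.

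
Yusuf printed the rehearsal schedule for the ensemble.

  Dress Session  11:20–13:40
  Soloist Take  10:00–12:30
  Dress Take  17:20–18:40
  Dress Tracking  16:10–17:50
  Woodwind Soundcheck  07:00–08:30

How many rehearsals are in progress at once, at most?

2

Walk through starts and ends in time order (an end at T is processed before a start at T):
07:00 start Woodwind Soundcheck → 1
08:30 end Woodwind Soundcheck → 0
10:00 start Soloist Take → 1
11:20 start Dress Session → 2
12:30 end Soloist Take → 1
13:40 end Dress Session → 0
16:10 start Dress Tracking → 1
17:20 start Dress Take → 2
17:50 end Dress Tracking → 1
18:40 end Dress Take → 0
Peak is 2, at 11:20 (Dress Session, Soloist Take).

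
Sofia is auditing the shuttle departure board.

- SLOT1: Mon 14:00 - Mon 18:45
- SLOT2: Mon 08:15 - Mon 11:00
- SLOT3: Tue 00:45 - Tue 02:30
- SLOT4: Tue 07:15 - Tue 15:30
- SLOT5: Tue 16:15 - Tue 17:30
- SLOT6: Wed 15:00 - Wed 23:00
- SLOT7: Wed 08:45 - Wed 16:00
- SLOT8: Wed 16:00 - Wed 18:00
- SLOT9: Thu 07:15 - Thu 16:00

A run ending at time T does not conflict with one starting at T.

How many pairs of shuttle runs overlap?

Check each pair: they overlap iff neither finishes before the other starts.
Sorted by start: SLOT2, SLOT1, SLOT3, SLOT4, SLOT5, SLOT7, SLOT6, SLOT8, SLOT9.
SLOT1 starts after SLOT2 ends; SLOT2 is clear from here.
SLOT3 starts after SLOT1 ends; SLOT1 is clear from here.
SLOT4 starts after SLOT3 ends; SLOT3 is clear from here.
SLOT5 starts after SLOT4 ends; SLOT4 is clear from here.
SLOT7 starts after SLOT5 ends; SLOT5 is clear from here.
SLOT6 starts before SLOT7 ends → SLOT7 and SLOT6 overlap.
SLOT8 starts exactly when SLOT7 ends (back-to-back, no overlap); SLOT7 is clear from here.
SLOT8 starts before SLOT6 ends → SLOT6 and SLOT8 overlap.
SLOT9 starts after SLOT6 ends.
SLOT9 starts after SLOT8 ends.
Overlapping pairs: SLOT6 & SLOT7, SLOT6 & SLOT8 — 2 in total.

2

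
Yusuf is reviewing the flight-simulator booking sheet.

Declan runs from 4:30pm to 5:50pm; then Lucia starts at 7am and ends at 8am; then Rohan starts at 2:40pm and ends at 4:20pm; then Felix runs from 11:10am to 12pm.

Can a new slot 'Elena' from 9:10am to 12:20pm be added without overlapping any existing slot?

No — it overlaps Felix

Lucia: ends 8am at or before Elena starts 9:10am → clear.
Felix: starts 11:10am before Elena ends 12:20pm, and ends 12pm after Elena starts 9:10am → overlap.
Rohan: starts 2:40pm at or after Elena ends 12:20pm → clear.
Declan: starts 4:30pm at or after Elena ends 12:20pm → clear.
Elena overlaps Felix.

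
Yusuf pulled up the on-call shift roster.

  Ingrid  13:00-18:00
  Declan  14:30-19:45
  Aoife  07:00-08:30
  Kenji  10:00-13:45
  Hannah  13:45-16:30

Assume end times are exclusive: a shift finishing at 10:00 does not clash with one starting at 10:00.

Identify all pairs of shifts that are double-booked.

Declan & Hannah, Declan & Ingrid, Hannah & Ingrid, Ingrid & Kenji

Sorted by start: Aoife, Kenji, Ingrid, Hannah, Declan.
Kenji starts after Aoife ends, so nothing later overlaps Aoife either.
Ingrid starts before Kenji ends → Kenji and Ingrid overlap.
Hannah starts exactly when Kenji ends (back-to-back, no overlap), so nothing later overlaps Kenji either.
Hannah starts before Ingrid ends → Ingrid and Hannah overlap.
Declan starts before Ingrid ends → Ingrid and Declan overlap.
Declan starts before Hannah ends → Hannah and Declan overlap.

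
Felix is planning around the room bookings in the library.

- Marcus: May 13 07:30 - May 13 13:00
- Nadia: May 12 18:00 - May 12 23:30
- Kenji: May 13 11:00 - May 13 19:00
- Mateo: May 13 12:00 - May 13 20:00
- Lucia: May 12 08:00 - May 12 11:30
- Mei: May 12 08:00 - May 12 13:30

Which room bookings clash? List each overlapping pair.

Kenji & Marcus, Kenji & Mateo, Lucia & Mei, Marcus & Mateo

Sorted by start: Mei, Lucia, Nadia, Marcus, Kenji, Mateo.
Lucia starts before Mei ends → Mei and Lucia overlap.
Nadia starts after Mei ends; Mei is clear from here.
Nadia starts after Lucia ends; Lucia is clear from here.
Marcus starts after Nadia ends; Nadia is clear from here.
Kenji starts before Marcus ends → Marcus and Kenji overlap.
Mateo starts before Marcus ends → Marcus and Mateo overlap.
Mateo starts before Kenji ends → Kenji and Mateo overlap.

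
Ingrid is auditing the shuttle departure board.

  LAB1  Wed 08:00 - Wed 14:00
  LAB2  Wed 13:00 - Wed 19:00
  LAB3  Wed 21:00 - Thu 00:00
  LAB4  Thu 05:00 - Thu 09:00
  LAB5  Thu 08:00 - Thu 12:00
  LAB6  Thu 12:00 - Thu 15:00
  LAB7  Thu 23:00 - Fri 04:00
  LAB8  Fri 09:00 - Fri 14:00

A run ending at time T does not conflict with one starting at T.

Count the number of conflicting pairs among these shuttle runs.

2

Sorted by start: LAB1, LAB2, LAB3, LAB4, LAB5, LAB6, LAB7, LAB8.
LAB2 starts before LAB1 ends → LAB1 and LAB2 overlap.
LAB3 starts after LAB1 ends, so LAB1 has no further overlaps.
LAB3 starts after LAB2 ends, so LAB2 has no further overlaps.
LAB4 starts after LAB3 ends, so LAB3 has no further overlaps.
LAB5 starts before LAB4 ends → LAB4 and LAB5 overlap.
LAB6 starts after LAB4 ends, so LAB4 has no further overlaps.
LAB6 starts exactly when LAB5 ends (back-to-back, no overlap), so LAB5 has no further overlaps.
LAB7 starts after LAB6 ends, so LAB6 has no further overlaps.
LAB8 starts after LAB7 ends.
Overlapping pairs: LAB1 & LAB2, LAB4 & LAB5 — 2 in total.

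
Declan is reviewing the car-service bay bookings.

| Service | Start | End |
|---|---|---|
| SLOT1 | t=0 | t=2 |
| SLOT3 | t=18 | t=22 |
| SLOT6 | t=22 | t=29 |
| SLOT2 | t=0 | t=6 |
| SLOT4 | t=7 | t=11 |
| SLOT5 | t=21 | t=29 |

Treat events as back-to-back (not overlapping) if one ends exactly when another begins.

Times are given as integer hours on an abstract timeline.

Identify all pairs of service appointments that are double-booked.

SLOT1 & SLOT2, SLOT3 & SLOT5, SLOT5 & SLOT6

Check each pair: they overlap iff neither finishes before the other starts.
Sorted by start: SLOT1, SLOT2, SLOT4, SLOT3, SLOT5, SLOT6.
SLOT2 starts before SLOT1 ends → SLOT1 and SLOT2 overlap.
SLOT4 starts after SLOT1 ends — done with SLOT1.
SLOT4 starts after SLOT2 ends — done with SLOT2.
SLOT3 starts after SLOT4 ends — done with SLOT4.
SLOT5 starts before SLOT3 ends → SLOT3 and SLOT5 overlap.
SLOT6 starts exactly when SLOT3 ends (back-to-back, no overlap).
SLOT6 starts before SLOT5 ends → SLOT5 and SLOT6 overlap.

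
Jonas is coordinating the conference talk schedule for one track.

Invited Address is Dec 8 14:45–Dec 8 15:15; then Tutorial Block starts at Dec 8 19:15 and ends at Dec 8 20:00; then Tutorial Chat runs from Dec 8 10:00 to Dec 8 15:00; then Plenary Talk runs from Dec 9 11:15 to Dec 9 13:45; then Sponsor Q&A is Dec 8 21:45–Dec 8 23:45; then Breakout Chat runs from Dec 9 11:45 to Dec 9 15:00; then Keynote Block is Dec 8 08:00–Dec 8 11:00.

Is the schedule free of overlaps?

No

Sorted by start: Keynote Block, Tutorial Chat, Invited Address, Tutorial Block, Sponsor Q&A, Plenary Talk, Breakout Chat.
Tutorial Chat starts before Keynote Block ends → Keynote Block and Tutorial Chat overlap.
That's a conflict, so the schedule is not conflict-free.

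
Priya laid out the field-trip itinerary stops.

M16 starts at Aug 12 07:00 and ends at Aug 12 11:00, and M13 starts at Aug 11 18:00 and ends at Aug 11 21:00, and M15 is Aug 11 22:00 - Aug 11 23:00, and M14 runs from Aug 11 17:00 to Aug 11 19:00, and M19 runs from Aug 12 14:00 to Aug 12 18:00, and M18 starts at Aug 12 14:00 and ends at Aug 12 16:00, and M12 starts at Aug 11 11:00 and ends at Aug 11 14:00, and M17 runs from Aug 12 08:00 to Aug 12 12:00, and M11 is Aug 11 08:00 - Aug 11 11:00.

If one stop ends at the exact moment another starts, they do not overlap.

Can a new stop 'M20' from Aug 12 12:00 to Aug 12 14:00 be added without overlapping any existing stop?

Yes — the slot is free

M11: ends Aug 11 11:00 at or before M20 starts Aug 12 12:00 → clear.
M12: ends Aug 11 14:00 at or before M20 starts Aug 12 12:00 → clear.
M14: ends Aug 11 19:00 at or before M20 starts Aug 12 12:00 → clear.
M13: ends Aug 11 21:00 at or before M20 starts Aug 12 12:00 → clear.
M15: ends Aug 11 23:00 at or before M20 starts Aug 12 12:00 → clear.
M16: ends Aug 12 11:00 at or before M20 starts Aug 12 12:00 → clear.
M17: ends Aug 12 12:00 at or before M20 starts Aug 12 12:00 → clear.
M18: starts Aug 12 14:00 at or after M20 ends Aug 12 14:00 → clear.
M19: starts Aug 12 14:00 at or after M20 ends Aug 12 14:00 → clear.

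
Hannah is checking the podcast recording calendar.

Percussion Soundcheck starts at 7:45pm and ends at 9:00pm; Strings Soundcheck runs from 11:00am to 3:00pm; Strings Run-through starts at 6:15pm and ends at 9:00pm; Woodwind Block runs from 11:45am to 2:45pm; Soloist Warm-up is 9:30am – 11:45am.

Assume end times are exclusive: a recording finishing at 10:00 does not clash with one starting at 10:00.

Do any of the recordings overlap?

Yes

Two intervals overlap when each starts before the other ends.
Sorted by start: Soloist Warm-up, Strings Soundcheck, Woodwind Block, Strings Run-through, Percussion Soundcheck.
Strings Soundcheck starts before Soloist Warm-up ends → Soloist Warm-up and Strings Soundcheck overlap.
That's a conflict, so the schedule is not conflict-free.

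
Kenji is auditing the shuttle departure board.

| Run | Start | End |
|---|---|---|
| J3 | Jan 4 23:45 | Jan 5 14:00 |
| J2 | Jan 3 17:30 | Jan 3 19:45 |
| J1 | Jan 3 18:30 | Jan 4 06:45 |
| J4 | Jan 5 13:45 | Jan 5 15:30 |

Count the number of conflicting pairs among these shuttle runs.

2

Sorted by start: J2, J1, J3, J4.
J1 starts before J2 ends → J2 and J1 overlap.
J3 starts after J2 ends, so nothing later overlaps J2 either.
J3 starts after J1 ends, so nothing later overlaps J1 either.
J4 starts before J3 ends → J3 and J4 overlap.
Overlapping pairs: J1 & J2, J3 & J4 — 2 in total.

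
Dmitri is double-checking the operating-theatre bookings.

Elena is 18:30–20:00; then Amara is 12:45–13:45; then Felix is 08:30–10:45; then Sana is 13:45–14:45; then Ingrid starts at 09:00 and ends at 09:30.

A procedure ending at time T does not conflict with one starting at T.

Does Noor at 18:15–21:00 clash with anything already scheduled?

Felix: ends 10:45 at or before Noor starts 18:15 → clear.
Ingrid: ends 09:30 at or before Noor starts 18:15 → clear.
Amara: ends 13:45 at or before Noor starts 18:15 → clear.
Sana: ends 14:45 at or before Noor starts 18:15 → clear.
Elena: starts 18:30 before Noor ends 21:00, and ends 20:00 after Noor starts 18:15 → overlap.
Noor overlaps Elena.

Yes — it overlaps Elena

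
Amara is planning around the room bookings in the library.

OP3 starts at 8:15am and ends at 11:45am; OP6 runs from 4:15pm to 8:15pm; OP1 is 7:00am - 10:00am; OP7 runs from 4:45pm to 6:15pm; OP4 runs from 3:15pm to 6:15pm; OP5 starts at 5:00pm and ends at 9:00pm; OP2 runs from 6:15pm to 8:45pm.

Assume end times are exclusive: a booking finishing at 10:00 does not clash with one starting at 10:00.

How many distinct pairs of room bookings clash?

9

Sorted by start: OP1, OP3, OP4, OP6, OP7, OP5, OP2.
OP3 starts before OP1 ends → OP1 and OP3 overlap.
OP4 starts after OP1 ends; OP1 is clear from here.
OP4 starts after OP3 ends; OP3 is clear from here.
OP6 starts before OP4 ends → OP4 and OP6 overlap.
OP7 starts before OP4 ends → OP4 and OP7 overlap.
OP5 starts before OP4 ends → OP4 and OP5 overlap.
OP2 starts exactly when OP4 ends (back-to-back, no overlap).
OP7 starts before OP6 ends → OP6 and OP7 overlap.
OP5 starts before OP6 ends → OP6 and OP5 overlap.
OP2 starts before OP6 ends → OP6 and OP2 overlap.
OP5 starts before OP7 ends → OP7 and OP5 overlap.
OP2 starts exactly when OP7 ends (back-to-back, no overlap).
OP2 starts before OP5 ends → OP5 and OP2 overlap.
Overlapping pairs: OP1 & OP3, OP2 & OP5, OP2 & OP6, OP4 & OP5, OP4 & OP6, OP4 & OP7, OP5 & OP6, OP5 & OP7, OP6 & OP7 — 9 in total.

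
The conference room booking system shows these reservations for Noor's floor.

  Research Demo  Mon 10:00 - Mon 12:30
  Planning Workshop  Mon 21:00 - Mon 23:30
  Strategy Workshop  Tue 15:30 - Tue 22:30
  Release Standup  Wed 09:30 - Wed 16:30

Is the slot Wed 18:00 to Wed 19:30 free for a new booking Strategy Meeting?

Yes — the slot is free

Research Demo: ends Mon 12:30 at or before Strategy Meeting starts Wed 18:00 → clear.
Planning Workshop: ends Mon 23:30 at or before Strategy Meeting starts Wed 18:00 → clear.
Strategy Workshop: ends Tue 22:30 at or before Strategy Meeting starts Wed 18:00 → clear.
Release Standup: ends Wed 16:30 at or before Strategy Meeting starts Wed 18:00 → clear.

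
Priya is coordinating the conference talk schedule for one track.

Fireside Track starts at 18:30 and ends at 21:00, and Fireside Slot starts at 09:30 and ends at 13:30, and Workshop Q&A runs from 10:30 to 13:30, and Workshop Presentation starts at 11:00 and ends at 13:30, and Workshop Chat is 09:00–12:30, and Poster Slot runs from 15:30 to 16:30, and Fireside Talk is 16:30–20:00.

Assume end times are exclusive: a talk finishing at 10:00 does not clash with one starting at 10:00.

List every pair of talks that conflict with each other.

Sorted by start: Workshop Chat, Fireside Slot, Workshop Q&A, Workshop Presentation, Poster Slot, Fireside Talk, Fireside Track.
Fireside Slot starts before Workshop Chat ends → Workshop Chat and Fireside Slot overlap.
Workshop Q&A starts before Workshop Chat ends → Workshop Chat and Workshop Q&A overlap.
Workshop Presentation starts before Workshop Chat ends → Workshop Chat and Workshop Presentation overlap.
Poster Slot starts after Workshop Chat ends, so nothing later overlaps Workshop Chat either.
Workshop Q&A starts before Fireside Slot ends → Fireside Slot and Workshop Q&A overlap.
Workshop Presentation starts before Fireside Slot ends → Fireside Slot and Workshop Presentation overlap.
Poster Slot starts after Fireside Slot ends, so nothing later overlaps Fireside Slot either.
Workshop Presentation starts before Workshop Q&A ends → Workshop Q&A and Workshop Presentation overlap.
Poster Slot starts after Workshop Q&A ends, so nothing later overlaps Workshop Q&A either.
Poster Slot starts after Workshop Presentation ends, so nothing later overlaps Workshop Presentation either.
Fireside Talk starts exactly when Poster Slot ends (back-to-back, no overlap), so nothing later overlaps Poster Slot either.
Fireside Track starts before Fireside Talk ends → Fireside Talk and Fireside Track overlap.

Fireside Slot & Workshop Chat, Fireside Slot & Workshop Presentation, Fireside Slot & Workshop Q&A, Fireside Talk & Fireside Track, Workshop Chat & Workshop Presentation, Workshop Chat & Workshop Q&A, Workshop Presentation & Workshop Q&A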